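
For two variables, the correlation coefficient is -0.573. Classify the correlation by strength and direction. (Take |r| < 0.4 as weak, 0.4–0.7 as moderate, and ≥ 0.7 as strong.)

r = -0.573 < 0 so the relationship is negative.
|r| = 0.573, which falls in the moderate range.

moderate negative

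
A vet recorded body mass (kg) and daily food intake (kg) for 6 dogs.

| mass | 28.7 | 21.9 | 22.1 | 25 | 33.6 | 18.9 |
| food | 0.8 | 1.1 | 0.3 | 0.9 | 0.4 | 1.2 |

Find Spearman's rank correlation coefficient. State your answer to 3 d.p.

-0.657

Rank mass: 5, 2, 3, 4, 6, 1
Rank food: 3, 5, 1, 4, 2, 6
d = rank(mass) − rank(food): 2, -3, 2, 0, 4, -5; Σd² = 58
ρ = 1 − 6Σd² / [n(n²−1)] = 1 − 6×58 / (6×35) = 1 − 348/210 ≈ -0.657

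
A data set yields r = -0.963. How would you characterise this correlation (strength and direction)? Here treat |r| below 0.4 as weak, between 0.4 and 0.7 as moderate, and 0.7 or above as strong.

strong negative

r = -0.963 < 0 so the relationship is negative.
|r| = 0.963, which falls in the strong range.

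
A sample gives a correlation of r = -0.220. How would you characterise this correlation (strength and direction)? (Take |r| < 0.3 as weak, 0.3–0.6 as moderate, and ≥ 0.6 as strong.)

weak negative

r = -0.220 < 0 so the relationship is negative.
|r| = 0.220, which falls in the weak range.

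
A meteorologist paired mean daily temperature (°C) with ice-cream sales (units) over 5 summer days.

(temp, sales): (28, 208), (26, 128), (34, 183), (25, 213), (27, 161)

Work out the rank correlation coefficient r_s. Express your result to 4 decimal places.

-0.1000

Rank temp: 4, 2, 5, 1, 3
Rank sales: 4, 1, 3, 5, 2
d = rank(temp) − rank(sales): 0, 1, 2, -4, 1; Σd² = 22
ρ = 1 − 6Σd² / [n(n²−1)] = 1 − 6×22 / (5×24) = 1 − 132/120 ≈ -0.1000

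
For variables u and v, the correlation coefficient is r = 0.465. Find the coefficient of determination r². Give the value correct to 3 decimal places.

r² = (0.465)² = 0.216

0.216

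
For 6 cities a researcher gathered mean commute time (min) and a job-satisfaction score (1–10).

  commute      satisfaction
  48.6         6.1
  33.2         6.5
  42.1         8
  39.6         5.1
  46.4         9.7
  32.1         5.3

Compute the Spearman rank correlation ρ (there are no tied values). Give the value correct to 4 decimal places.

0.4286

Rank commute: 6, 2, 4, 3, 5, 1
Rank satisfaction: 3, 4, 5, 1, 6, 2
d = rank(commute) − rank(satisfaction): 3, -2, -1, 2, -1, -1; Σd² = 20
ρ = 1 − 6Σd² / [n(n²−1)] = 1 − 6×20 / (6×35) = 1 − 120/210 ≈ 0.4286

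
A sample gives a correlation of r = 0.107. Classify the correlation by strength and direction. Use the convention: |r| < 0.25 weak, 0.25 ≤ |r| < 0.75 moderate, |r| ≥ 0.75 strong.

r = 0.107 > 0 so the relationship is positive.
|r| = 0.107, which falls in the weak range.

weak positive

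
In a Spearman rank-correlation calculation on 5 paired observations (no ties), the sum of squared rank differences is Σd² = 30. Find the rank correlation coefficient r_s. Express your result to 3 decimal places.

-0.500

ρ = 1 − 6Σd² / [n(n²−1)] = 1 − 6×30 / (5×24)
  = 1 − 180/120 = 1 − 1.5000 ≈ -0.500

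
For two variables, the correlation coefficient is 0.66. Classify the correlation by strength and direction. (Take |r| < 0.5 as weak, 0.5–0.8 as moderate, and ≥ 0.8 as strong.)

r = 0.66 > 0 so the relationship is positive.
|r| = 0.66, which falls in the moderate range.

moderate positive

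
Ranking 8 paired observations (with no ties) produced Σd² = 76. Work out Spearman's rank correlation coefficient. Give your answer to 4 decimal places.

0.0952

ρ = 1 − 6Σd² / [n(n²−1)] = 1 − 6×76 / (8×63)
  = 1 − 456/504 = 1 − 0.90476 ≈ 0.0952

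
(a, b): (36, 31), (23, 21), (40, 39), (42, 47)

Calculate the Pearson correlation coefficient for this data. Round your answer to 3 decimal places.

n = 4, Σa = 141, Σb = 138, Σa² = 5189, Σb² = 5132, Σab = 5133
nΣab − ΣaΣb = 20532 − 19458 = 1074
nΣa² − (Σa)² = 20756 − 19881 = 875; nΣb² − (Σb)² = 20528 − 19044 = 1484
r = 1074 / √(875 × 1484) = 1074 / 1139.5174 ≈ 0.943

0.943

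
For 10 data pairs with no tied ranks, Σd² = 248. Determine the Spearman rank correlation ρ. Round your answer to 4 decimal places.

ρ = 1 − 6Σd² / [n(n²−1)] = 1 − 6×248 / (10×99)
  = 1 − 1488/990 = 1 − 1.50303 ≈ -0.5030

-0.5030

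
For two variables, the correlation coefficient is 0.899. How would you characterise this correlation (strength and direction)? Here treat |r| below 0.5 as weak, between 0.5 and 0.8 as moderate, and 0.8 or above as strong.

r = 0.899 > 0 so the relationship is positive.
|r| = 0.899, which falls in the strong range.

strong positive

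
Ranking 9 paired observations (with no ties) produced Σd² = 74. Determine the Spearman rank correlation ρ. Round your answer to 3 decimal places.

0.383

ρ = 1 − 6Σd² / [n(n²−1)] = 1 − 6×74 / (9×80)
  = 1 − 444/720 = 1 − 0.6167 ≈ 0.383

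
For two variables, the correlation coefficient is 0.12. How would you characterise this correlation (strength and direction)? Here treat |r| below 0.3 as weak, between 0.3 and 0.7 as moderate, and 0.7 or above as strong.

weak positive

r = 0.12 > 0 so the relationship is positive.
|r| = 0.12, which falls in the weak range.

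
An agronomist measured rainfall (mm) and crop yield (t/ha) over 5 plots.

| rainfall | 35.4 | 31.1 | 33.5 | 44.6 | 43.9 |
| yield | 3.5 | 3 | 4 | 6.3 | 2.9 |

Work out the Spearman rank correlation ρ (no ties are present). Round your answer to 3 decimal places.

Rank rainfall: 3, 1, 2, 5, 4
Rank yield: 3, 2, 4, 5, 1
d = rank(rainfall) − rank(yield): 0, -1, -2, 0, 3; Σd² = 14
ρ = 1 − 6Σd² / [n(n²−1)] = 1 − 6×14 / (5×24) = 1 − 84/120 ≈ 0.300

0.300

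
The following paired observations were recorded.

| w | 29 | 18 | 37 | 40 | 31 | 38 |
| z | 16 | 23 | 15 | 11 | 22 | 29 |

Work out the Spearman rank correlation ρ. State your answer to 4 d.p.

Rank w: 2, 1, 4, 6, 3, 5
Rank z: 3, 5, 2, 1, 4, 6
d = rank(w) − rank(z): -1, -4, 2, 5, -1, -1; Σd² = 48
ρ = 1 − 6Σd² / [n(n²−1)] = 1 − 6×48 / (6×35) = 1 − 288/210 ≈ -0.3714

-0.3714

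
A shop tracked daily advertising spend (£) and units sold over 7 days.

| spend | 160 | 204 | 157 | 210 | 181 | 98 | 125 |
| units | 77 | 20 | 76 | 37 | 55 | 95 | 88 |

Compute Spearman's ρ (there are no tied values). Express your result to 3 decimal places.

Rank spend: 4, 6, 3, 7, 5, 1, 2
Rank units: 5, 1, 4, 2, 3, 7, 6
d = rank(spend) − rank(units): -1, 5, -1, 5, 2, -6, -4; Σd² = 108
ρ = 1 − 6Σd² / [n(n²−1)] = 1 − 6×108 / (7×48) = 1 − 648/336 ≈ -0.929

-0.929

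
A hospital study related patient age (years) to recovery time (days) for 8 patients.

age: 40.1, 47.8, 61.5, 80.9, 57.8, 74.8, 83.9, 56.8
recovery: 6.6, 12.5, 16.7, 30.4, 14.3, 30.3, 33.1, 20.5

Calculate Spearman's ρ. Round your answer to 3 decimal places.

0.929

Rank age: 1, 2, 5, 7, 4, 6, 8, 3
Rank recovery: 1, 2, 4, 7, 3, 6, 8, 5
d = rank(age) − rank(recovery): 0, 0, 1, 0, 1, 0, 0, -2; Σd² = 6
ρ = 1 − 6Σd² / [n(n²−1)] = 1 − 6×6 / (8×63) = 1 − 36/504 ≈ 0.929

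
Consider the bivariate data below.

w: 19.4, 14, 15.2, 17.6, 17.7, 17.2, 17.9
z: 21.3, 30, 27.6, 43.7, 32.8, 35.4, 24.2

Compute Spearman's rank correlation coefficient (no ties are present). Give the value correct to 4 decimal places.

-0.4286

Rank w: 7, 1, 2, 4, 5, 3, 6
Rank z: 1, 4, 3, 7, 5, 6, 2
d = rank(w) − rank(z): 6, -3, -1, -3, 0, -3, 4; Σd² = 80
ρ = 1 − 6Σd² / [n(n²−1)] = 1 − 6×80 / (7×48) = 1 − 480/336 ≈ -0.4286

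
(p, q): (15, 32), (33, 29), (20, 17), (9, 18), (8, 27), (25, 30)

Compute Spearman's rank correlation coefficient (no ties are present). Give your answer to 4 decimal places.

Rank p: 3, 6, 4, 2, 1, 5
Rank q: 6, 4, 1, 2, 3, 5
d = rank(p) − rank(q): -3, 2, 3, 0, -2, 0; Σd² = 26
ρ = 1 − 6Σd² / [n(n²−1)] = 1 − 6×26 / (6×35) = 1 − 156/210 ≈ 0.2571

0.2571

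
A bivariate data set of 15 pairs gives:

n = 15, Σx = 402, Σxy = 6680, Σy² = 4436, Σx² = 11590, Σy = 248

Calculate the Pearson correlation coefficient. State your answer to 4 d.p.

r = (nΣxy − ΣxΣy) / √[(nΣx² − (Σx)²)(nΣy² − (Σy)²)]
Numerator: 15×6680 − 402×248 = 504
Denominator: √[(173850 − 161604)(66540 − 61504)] = √[12246 × 5036] = 7853.0794
r = 504 / 7853.0794 ≈ 0.0642

0.0642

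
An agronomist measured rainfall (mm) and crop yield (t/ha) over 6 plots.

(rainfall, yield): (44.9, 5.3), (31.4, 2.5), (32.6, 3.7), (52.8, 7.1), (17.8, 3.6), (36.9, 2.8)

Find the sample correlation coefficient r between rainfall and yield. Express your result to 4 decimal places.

0.7427

n = 6, Σx = 216.4, Σy = 25, Σx² = 8531.02, Σy² = 119.24, Σxy = 979.37
nΣxy − ΣxΣy = 5876.22 − 5410 = 466.22
nΣx² − (Σx)² = 51186.12 − 46828.96 = 4357.16; nΣy² − (Σy)² = 715.44 − 625 = 90.44
r = 466.22 / √(4357.16 × 90.44) = 466.22 / 627.7432 ≈ 0.7427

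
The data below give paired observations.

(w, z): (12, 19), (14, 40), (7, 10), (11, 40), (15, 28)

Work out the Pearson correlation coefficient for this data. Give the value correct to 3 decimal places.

n = 5, Σw = 59, Σz = 137, Σw² = 735, Σz² = 4445, Σwz = 1718
nΣwz − ΣwΣz = 8590 − 8083 = 507
nΣw² − (Σw)² = 3675 − 3481 = 194; nΣz² − (Σz)² = 22225 − 18769 = 3456
r = 507 / √(194 × 3456) = 507 / 818.8187 ≈ 0.619

0.619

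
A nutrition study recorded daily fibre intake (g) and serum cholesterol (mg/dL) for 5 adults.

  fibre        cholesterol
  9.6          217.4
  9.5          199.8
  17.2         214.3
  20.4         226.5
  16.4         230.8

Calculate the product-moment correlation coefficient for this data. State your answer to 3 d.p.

0.676

n = 5, Σx = 73.1, Σy = 1088.8, Σx² = 1163.37, Σy² = 237678.18, Σxy = 16076.82
nΣxy − ΣxΣy = 80384.1 − 79591.28 = 792.82
nΣx² − (Σx)² = 5816.85 − 5343.61 = 473.24; nΣy² − (Σy)² = 1188390.9 − 1185485.44 = 2905.46
r = 792.82 / √(473.24 × 2905.46) = 792.82 / 1172.5954 ≈ 0.676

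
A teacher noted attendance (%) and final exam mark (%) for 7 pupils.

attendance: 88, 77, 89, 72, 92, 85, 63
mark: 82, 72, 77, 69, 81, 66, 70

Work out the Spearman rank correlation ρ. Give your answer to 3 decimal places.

Rank attendance: 5, 3, 6, 2, 7, 4, 1
Rank mark: 7, 4, 5, 2, 6, 1, 3
d = rank(attendance) − rank(mark): -2, -1, 1, 0, 1, 3, -2; Σd² = 20
ρ = 1 − 6Σd² / [n(n²−1)] = 1 − 6×20 / (7×48) = 1 − 120/336 ≈ 0.643

0.643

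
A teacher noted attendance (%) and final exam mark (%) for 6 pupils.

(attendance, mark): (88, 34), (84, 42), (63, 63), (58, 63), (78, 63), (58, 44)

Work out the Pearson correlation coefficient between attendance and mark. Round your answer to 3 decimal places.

n = 6, Σx = 429, Σy = 309, Σx² = 31581, Σy² = 16763, Σxy = 21609
nΣxy − ΣxΣy = 129654 − 132561 = -2907
nΣx² − (Σx)² = 189486 − 184041 = 5445; nΣy² − (Σy)² = 100578 − 95481 = 5097
r = -2907 / √(5445 × 5097) = -2907 / 5268.1273 ≈ -0.552

-0.552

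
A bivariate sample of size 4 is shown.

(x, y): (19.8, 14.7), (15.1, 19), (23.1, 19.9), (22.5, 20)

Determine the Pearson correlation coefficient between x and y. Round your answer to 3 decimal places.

n = 4, Σx = 80.5, Σy = 73.6, Σx² = 1659.91, Σy² = 1373.1, Σxy = 1487.65
nΣxy − ΣxΣy = 5950.6 − 5924.8 = 25.8
nΣx² − (Σx)² = 6639.64 − 6480.25 = 159.39; nΣy² − (Σy)² = 5492.4 − 5416.96 = 75.44
r = 25.8 / √(159.39 × 75.44) = 25.8 / 109.6557 ≈ 0.235

0.235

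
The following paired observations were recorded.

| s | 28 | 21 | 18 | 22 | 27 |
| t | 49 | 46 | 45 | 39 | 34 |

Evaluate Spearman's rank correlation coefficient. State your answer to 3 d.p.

Rank s: 5, 2, 1, 3, 4
Rank t: 5, 4, 3, 2, 1
d = rank(s) − rank(t): 0, -2, -2, 1, 3; Σd² = 18
ρ = 1 − 6Σd² / [n(n²−1)] = 1 − 6×18 / (5×24) = 1 − 108/120 ≈ 0.100

0.100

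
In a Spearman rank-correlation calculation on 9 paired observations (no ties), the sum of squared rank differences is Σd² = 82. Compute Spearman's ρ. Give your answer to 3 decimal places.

ρ = 1 − 6Σd² / [n(n²−1)] = 1 − 6×82 / (9×80)
  = 1 − 492/720 = 1 − 0.6833 ≈ 0.317

0.317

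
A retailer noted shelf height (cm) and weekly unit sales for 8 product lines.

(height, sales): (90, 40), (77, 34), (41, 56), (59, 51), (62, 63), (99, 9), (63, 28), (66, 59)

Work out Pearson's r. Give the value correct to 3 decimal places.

n = 8, Σx = 557, Σy = 340, Σx² = 41161, Σy² = 16808, Σxy = 21978
nΣxy − ΣxΣy = 175824 − 189380 = -13556
nΣx² − (Σx)² = 329288 − 310249 = 19039; nΣy² − (Σy)² = 134464 − 115600 = 18864
r = -13556 / √(19039 × 18864) = -13556 / 18951.2980 ≈ -0.715

-0.715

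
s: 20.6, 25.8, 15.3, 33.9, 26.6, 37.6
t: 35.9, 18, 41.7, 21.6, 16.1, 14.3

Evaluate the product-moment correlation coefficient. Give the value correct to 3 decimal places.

n = 6, Σs = 159.8, Σt = 147.6, Σs² = 4594.62, Σt² = 4281.96, Σst = 3540.13
nΣst − ΣsΣt = 21240.78 − 23586.48 = -2345.7
nΣs² − (Σs)² = 27567.72 − 25536.04 = 2031.68; nΣt² − (Σt)² = 25691.76 − 21785.76 = 3906
r = -2345.7 / √(2031.68 × 3906) = -2345.7 / 2817.0449 ≈ -0.833

-0.833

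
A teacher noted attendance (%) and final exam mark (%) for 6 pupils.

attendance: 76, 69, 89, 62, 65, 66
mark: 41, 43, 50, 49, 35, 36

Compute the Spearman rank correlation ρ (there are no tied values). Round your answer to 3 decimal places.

Rank attendance: 5, 4, 6, 1, 2, 3
Rank mark: 3, 4, 6, 5, 1, 2
d = rank(attendance) − rank(mark): 2, 0, 0, -4, 1, 1; Σd² = 22
ρ = 1 − 6Σd² / [n(n²−1)] = 1 − 6×22 / (6×35) = 1 − 132/210 ≈ 0.371

0.371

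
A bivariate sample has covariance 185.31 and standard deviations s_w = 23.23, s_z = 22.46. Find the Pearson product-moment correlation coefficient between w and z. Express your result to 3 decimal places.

r = Cov(w,z) / (s_w · s_z) = 185.31 / (23.23 × 22.46)
  = 185.31 / 521.7458 ≈ 0.355

0.355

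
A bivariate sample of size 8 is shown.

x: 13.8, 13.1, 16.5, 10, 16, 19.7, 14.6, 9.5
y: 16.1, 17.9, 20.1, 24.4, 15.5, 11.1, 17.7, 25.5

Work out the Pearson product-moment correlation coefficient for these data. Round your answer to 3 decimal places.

-0.882

n = 8, Σx = 113.2, Σy = 148.3, Σx² = 1681.8, Σy² = 2905.99, Σxy = 1999.66
nΣxy − ΣxΣy = 15997.28 − 16787.56 = -790.28
nΣx² − (Σx)² = 13454.4 − 12814.24 = 640.16; nΣy² − (Σy)² = 23247.92 − 21992.89 = 1255.03
r = -790.28 / √(640.16 × 1255.03) = -790.28 / 896.3370 ≈ -0.882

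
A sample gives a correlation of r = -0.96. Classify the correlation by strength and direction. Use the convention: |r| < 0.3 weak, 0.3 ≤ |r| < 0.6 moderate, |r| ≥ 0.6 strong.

strong negative

r = -0.96 < 0 so the relationship is negative.
|r| = 0.96, which falls in the strong range.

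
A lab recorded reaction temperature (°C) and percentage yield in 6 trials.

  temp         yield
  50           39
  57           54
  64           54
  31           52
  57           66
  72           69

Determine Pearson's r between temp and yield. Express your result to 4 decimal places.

0.5307

n = 6, Σx = 331, Σy = 334, Σx² = 19239, Σy² = 19174, Σxy = 18826
nΣxy − ΣxΣy = 112956 − 110554 = 2402
nΣx² − (Σx)² = 115434 − 109561 = 5873; nΣy² − (Σy)² = 115044 − 111556 = 3488
r = 2402 / √(5873 × 3488) = 2402 / 4526.0384 ≈ 0.5307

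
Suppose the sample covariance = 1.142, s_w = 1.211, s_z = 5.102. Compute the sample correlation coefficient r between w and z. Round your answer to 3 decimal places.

r = Cov(w,z) / (s_w · s_z) = 1.142 / (1.211 × 5.102)
  = 1.142 / 6.1785 ≈ 0.185

0.185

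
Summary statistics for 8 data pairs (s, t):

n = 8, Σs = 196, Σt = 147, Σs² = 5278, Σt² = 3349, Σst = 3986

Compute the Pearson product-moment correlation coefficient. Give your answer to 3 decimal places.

0.692

r = (nΣst − ΣsΣt) / √[(nΣs² − (Σs)²)(nΣt² − (Σt)²)]
Numerator: 8×3986 − 196×147 = 3076
Denominator: √[(42224 − 38416)(26792 − 21609)] = √[3808 × 5183] = 4442.6190
r = 3076 / 4442.6190 ≈ 0.692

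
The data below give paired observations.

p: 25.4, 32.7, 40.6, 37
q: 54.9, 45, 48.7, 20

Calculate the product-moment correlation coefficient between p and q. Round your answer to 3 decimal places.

n = 4, Σp = 135.7, Σq = 168.6, Σp² = 4731.81, Σq² = 7810.7, Σpq = 5583.18
nΣpq − ΣpΣq = 22332.72 − 22879.02 = -546.3
nΣp² − (Σp)² = 18927.24 − 18414.49 = 512.75; nΣq² − (Σq)² = 31242.8 − 28425.96 = 2816.84
r = -546.3 / √(512.75 × 2816.84) = -546.3 / 1201.8048 ≈ -0.455

-0.455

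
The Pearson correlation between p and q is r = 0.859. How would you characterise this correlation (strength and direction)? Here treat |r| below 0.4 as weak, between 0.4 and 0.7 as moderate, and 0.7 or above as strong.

strong positive

r = 0.859 > 0 so the relationship is positive.
|r| = 0.859, which falls in the strong range.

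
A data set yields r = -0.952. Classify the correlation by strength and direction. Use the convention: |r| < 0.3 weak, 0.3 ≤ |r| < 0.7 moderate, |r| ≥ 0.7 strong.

strong negative

r = -0.952 < 0 so the relationship is negative.
|r| = 0.952, which falls in the strong range.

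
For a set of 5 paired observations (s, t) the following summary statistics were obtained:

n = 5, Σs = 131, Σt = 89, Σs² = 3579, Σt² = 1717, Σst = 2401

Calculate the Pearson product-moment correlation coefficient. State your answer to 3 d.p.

0.496

r = (nΣst − ΣsΣt) / √[(nΣs² − (Σs)²)(nΣt² − (Σt)²)]
Numerator: 5×2401 − 131×89 = 346
Denominator: √[(17895 − 17161)(8585 − 7921)] = √[734 × 664] = 698.1232
r = 346 / 698.1232 ≈ 0.496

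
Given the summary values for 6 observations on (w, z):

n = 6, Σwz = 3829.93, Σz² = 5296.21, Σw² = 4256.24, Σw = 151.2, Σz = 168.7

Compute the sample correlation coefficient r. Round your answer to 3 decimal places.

-0.848

r = (nΣwz − ΣwΣz) / √[(nΣw² − (Σw)²)(nΣz² − (Σz)²)]
Numerator: 6×3829.93 − 151.2×168.7 = -2527.86
Denominator: √[(25537.44 − 22861.44)(31777.26 − 28459.69)] = √[2676 × 3317.57] = 2979.5666
r = -2527.86 / 2979.5666 ≈ -0.848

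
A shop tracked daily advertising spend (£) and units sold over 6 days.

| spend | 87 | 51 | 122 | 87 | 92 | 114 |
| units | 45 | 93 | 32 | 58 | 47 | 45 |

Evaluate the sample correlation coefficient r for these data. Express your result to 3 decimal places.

n = 6, Σx = 553, Σy = 320, Σx² = 54083, Σy² = 19296, Σxy = 27062
nΣxy − ΣxΣy = 162372 − 176960 = -14588
nΣx² − (Σx)² = 324498 − 305809 = 18689; nΣy² − (Σy)² = 115776 − 102400 = 13376
r = -14588 / √(18689 × 13376) = -14588 / 15810.8844 ≈ -0.923

-0.923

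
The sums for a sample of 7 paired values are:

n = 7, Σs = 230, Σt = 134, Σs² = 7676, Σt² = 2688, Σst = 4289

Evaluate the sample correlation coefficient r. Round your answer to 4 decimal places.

-0.9422

r = (nΣst − ΣsΣt) / √[(nΣs² − (Σs)²)(nΣt² − (Σt)²)]
Numerator: 7×4289 − 230×134 = -797
Denominator: √[(53732 − 52900)(18816 − 17956)] = √[832 × 860] = 845.8842
r = -797 / 845.8842 ≈ -0.9422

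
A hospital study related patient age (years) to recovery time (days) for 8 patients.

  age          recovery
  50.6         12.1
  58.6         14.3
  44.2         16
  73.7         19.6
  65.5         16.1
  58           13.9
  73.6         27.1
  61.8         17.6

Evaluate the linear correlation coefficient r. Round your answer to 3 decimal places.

0.715

n = 8, Σx = 486, Σy = 136.7, Σx² = 30270.1, Σy² = 2487.65, Σxy = 8544.95
nΣxy − ΣxΣy = 68359.6 − 66436.2 = 1923.4
nΣx² − (Σx)² = 242160.8 − 236196 = 5964.8; nΣy² − (Σy)² = 19901.2 − 18686.89 = 1214.31
r = 1923.4 / √(5964.8 × 1214.31) = 1923.4 / 2691.3038 ≈ 0.715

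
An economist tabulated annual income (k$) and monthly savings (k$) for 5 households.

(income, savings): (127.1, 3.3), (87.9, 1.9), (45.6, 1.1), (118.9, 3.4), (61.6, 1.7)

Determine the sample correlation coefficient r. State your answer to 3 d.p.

0.971

n = 5, Σx = 441.1, Σy = 11.4, Σx² = 43891.95, Σy² = 30.16, Σxy = 1145.58
nΣxy − ΣxΣy = 5727.9 − 5028.54 = 699.36
nΣx² − (Σx)² = 219459.75 − 194569.21 = 24890.54; nΣy² − (Σy)² = 150.8 − 129.96 = 20.84
r = 699.36 / √(24890.54 × 20.84) = 699.36 / 720.2214 ≈ 0.971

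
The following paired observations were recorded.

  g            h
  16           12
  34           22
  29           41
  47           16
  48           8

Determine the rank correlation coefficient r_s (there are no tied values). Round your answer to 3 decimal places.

Rank g: 1, 3, 2, 4, 5
Rank h: 2, 4, 5, 3, 1
d = rank(g) − rank(h): -1, -1, -3, 1, 4; Σd² = 28
ρ = 1 − 6Σd² / [n(n²−1)] = 1 − 6×28 / (5×24) = 1 − 168/120 ≈ -0.400

-0.400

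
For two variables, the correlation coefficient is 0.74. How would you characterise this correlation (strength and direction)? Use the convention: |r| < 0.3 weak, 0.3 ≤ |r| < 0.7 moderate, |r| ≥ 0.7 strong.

r = 0.74 > 0 so the relationship is positive.
|r| = 0.74, which falls in the strong range.

strong positive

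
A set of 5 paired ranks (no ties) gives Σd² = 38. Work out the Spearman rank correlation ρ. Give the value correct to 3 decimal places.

ρ = 1 − 6Σd² / [n(n²−1)] = 1 − 6×38 / (5×24)
  = 1 − 228/120 = 1 − 1.9000 ≈ -0.900

-0.900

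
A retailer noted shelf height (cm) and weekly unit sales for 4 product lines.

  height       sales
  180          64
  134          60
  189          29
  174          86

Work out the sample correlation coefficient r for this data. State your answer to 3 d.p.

n = 4, Σx = 677, Σy = 239, Σx² = 116353, Σy² = 15933, Σxy = 40005
nΣxy − ΣxΣy = 160020 − 161803 = -1783
nΣx² − (Σx)² = 465412 − 458329 = 7083; nΣy² − (Σy)² = 63732 − 57121 = 6611
r = -1783 / √(7083 × 6611) = -1783 / 6842.9316 ≈ -0.261

-0.261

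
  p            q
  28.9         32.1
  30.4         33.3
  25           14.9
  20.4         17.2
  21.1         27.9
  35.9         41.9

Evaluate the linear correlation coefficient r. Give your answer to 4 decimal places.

n = 6, Σp = 161.7, Σq = 167.3, Σp² = 4534.55, Σq² = 5191.17, Σpq = 4756.29
nΣpq − ΣpΣq = 28537.74 − 27052.41 = 1485.33
nΣp² − (Σp)² = 27207.3 − 26146.89 = 1060.41; nΣq² − (Σq)² = 31147.02 − 27989.29 = 3157.73
r = 1485.33 / √(1060.41 × 3157.73) = 1485.33 / 1829.8876 ≈ 0.8117

0.8117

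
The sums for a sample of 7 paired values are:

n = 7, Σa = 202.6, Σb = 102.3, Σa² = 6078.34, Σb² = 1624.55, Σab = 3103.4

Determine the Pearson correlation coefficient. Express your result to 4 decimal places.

0.8552

r = (nΣab − ΣaΣb) / √[(nΣa² − (Σa)²)(nΣb² − (Σb)²)]
Numerator: 7×3103.4 − 202.6×102.3 = 997.82
Denominator: √[(42548.38 − 41046.76)(11371.85 − 10465.29)] = √[1501.62 × 906.56] = 1166.7513
r = 997.82 / 1166.7513 ≈ 0.8552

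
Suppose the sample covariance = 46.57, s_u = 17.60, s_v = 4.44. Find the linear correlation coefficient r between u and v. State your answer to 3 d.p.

r = Cov(u,v) / (s_u · s_v) = 46.57 / (17.60 × 4.44)
  = 46.57 / 78.1440 ≈ 0.596

0.596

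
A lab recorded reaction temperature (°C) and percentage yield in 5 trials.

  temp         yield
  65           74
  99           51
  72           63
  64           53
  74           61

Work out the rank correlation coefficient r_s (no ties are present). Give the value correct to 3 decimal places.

Rank temp: 2, 5, 3, 1, 4
Rank yield: 5, 1, 4, 2, 3
d = rank(temp) − rank(yield): -3, 4, -1, -1, 1; Σd² = 28
ρ = 1 − 6Σd² / [n(n²−1)] = 1 − 6×28 / (5×24) = 1 − 168/120 ≈ -0.400

-0.400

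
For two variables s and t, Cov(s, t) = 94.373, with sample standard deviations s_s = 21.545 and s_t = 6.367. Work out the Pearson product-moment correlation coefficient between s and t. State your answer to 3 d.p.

r = Cov(s,t) / (s_s · s_t) = 94.373 / (21.545 × 6.367)
  = 94.373 / 137.1770 ≈ 0.688

0.688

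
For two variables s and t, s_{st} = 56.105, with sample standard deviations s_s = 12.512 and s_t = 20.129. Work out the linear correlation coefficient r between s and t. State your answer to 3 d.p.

0.223

r = Cov(s,t) / (s_s · s_t) = 56.105 / (12.512 × 20.129)
  = 56.105 / 251.8540 ≈ 0.223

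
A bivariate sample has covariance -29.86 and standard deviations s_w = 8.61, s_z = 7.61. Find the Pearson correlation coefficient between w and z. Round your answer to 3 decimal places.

r = Cov(w,z) / (s_w · s_z) = -29.86 / (8.61 × 7.61)
  = -29.86 / 65.5221 ≈ -0.456

-0.456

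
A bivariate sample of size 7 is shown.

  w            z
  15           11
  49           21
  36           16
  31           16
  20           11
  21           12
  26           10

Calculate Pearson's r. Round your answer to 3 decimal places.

n = 7, Σw = 198, Σz = 97, Σw² = 6400, Σz² = 1439, Σwz = 2998
nΣwz − ΣwΣz = 20986 − 19206 = 1780
nΣw² − (Σw)² = 44800 − 39204 = 5596; nΣz² − (Σz)² = 10073 − 9409 = 664
r = 1780 / √(5596 × 664) = 1780 / 1927.6265 ≈ 0.923

0.923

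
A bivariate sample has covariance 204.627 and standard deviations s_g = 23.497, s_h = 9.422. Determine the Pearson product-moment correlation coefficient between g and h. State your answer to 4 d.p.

0.9243

r = Cov(g,h) / (s_g · s_h) = 204.627 / (23.497 × 9.422)
  = 204.627 / 221.3887 ≈ 0.9243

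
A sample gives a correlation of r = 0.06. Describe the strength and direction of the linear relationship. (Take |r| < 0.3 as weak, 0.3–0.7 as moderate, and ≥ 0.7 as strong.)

weak positive

r = 0.06 > 0 so the relationship is positive.
|r| = 0.06, which falls in the weak range.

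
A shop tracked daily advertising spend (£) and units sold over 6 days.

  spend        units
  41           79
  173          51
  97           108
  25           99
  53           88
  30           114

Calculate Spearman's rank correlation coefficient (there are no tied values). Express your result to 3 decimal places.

-0.486

Rank spend: 3, 6, 5, 1, 4, 2
Rank units: 2, 1, 5, 4, 3, 6
d = rank(spend) − rank(units): 1, 5, 0, -3, 1, -4; Σd² = 52
ρ = 1 − 6Σd² / [n(n²−1)] = 1 − 6×52 / (6×35) = 1 − 312/210 ≈ -0.486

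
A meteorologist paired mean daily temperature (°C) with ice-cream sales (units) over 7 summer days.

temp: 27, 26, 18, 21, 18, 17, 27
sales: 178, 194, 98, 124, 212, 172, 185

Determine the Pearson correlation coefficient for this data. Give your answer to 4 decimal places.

n = 7, Σx = 154, Σy = 1163, Σx² = 3512, Σy² = 203053, Σxy = 25953
nΣxy − ΣxΣy = 181671 − 179102 = 2569
nΣx² − (Σx)² = 24584 − 23716 = 868; nΣy² − (Σy)² = 1421371 − 1352569 = 68802
r = 2569 / √(868 × 68802) = 2569 / 7727.8804 ≈ 0.3324

0.3324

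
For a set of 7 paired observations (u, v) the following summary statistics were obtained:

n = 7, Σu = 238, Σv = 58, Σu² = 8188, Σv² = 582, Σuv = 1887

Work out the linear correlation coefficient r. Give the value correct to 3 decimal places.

r = (nΣuv − ΣuΣv) / √[(nΣu² − (Σu)²)(nΣv² − (Σv)²)]
Numerator: 7×1887 − 238×58 = -595
Denominator: √[(57316 − 56644)(4074 − 3364)] = √[672 × 710] = 690.7387
r = -595 / 690.7387 ≈ -0.861

-0.861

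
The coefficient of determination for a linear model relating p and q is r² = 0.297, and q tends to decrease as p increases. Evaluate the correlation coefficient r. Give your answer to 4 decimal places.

|r| = √0.297 = 0.5450
The association is negative, so r = −0.5450.

-0.5450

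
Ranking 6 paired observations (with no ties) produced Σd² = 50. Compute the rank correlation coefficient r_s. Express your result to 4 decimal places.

ρ = 1 − 6Σd² / [n(n²−1)] = 1 − 6×50 / (6×35)
  = 1 − 300/210 = 1 − 1.42857 ≈ -0.4286

-0.4286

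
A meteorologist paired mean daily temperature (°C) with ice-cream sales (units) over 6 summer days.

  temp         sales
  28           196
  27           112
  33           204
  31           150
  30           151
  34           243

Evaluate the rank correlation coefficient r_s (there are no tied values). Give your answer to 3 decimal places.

Rank temp: 2, 1, 5, 4, 3, 6
Rank sales: 4, 1, 5, 2, 3, 6
d = rank(temp) − rank(sales): -2, 0, 0, 2, 0, 0; Σd² = 8
ρ = 1 − 6Σd² / [n(n²−1)] = 1 − 6×8 / (6×35) = 1 − 48/210 ≈ 0.771

0.771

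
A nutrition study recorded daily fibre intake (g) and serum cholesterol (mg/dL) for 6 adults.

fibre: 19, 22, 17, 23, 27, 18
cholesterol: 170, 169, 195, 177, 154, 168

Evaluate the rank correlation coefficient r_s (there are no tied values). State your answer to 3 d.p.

-0.486

Rank fibre: 3, 4, 1, 5, 6, 2
Rank cholesterol: 4, 3, 6, 5, 1, 2
d = rank(fibre) − rank(cholesterol): -1, 1, -5, 0, 5, 0; Σd² = 52
ρ = 1 − 6Σd² / [n(n²−1)] = 1 − 6×52 / (6×35) = 1 − 312/210 ≈ -0.486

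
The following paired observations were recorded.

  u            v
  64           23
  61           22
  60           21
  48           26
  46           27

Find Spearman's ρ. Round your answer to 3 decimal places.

Rank u: 5, 4, 3, 2, 1
Rank v: 3, 2, 1, 4, 5
d = rank(u) − rank(v): 2, 2, 2, -2, -4; Σd² = 32
ρ = 1 − 6Σd² / [n(n²−1)] = 1 − 6×32 / (5×24) = 1 − 192/120 ≈ -0.600

-0.600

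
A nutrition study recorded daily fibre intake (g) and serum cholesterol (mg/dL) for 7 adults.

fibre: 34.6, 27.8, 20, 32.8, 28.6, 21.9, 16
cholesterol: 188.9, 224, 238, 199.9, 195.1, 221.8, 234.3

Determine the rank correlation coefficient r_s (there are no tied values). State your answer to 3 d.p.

Rank fibre: 7, 4, 2, 6, 5, 3, 1
Rank cholesterol: 1, 5, 7, 3, 2, 4, 6
d = rank(fibre) − rank(cholesterol): 6, -1, -5, 3, 3, -1, -5; Σd² = 106
ρ = 1 − 6Σd² / [n(n²−1)] = 1 − 6×106 / (7×48) = 1 − 636/336 ≈ -0.893

-0.893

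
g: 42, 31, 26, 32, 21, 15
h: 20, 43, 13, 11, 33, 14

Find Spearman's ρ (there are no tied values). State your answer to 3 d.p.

Rank g: 6, 4, 3, 5, 2, 1
Rank h: 4, 6, 2, 1, 5, 3
d = rank(g) − rank(h): 2, -2, 1, 4, -3, -2; Σd² = 38
ρ = 1 − 6Σd² / [n(n²−1)] = 1 − 6×38 / (6×35) = 1 − 228/210 ≈ -0.086

-0.086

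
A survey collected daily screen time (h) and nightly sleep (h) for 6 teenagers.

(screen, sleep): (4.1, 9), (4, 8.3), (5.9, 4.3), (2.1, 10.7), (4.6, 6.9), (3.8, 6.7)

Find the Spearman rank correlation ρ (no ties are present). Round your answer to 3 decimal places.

Rank screen: 4, 3, 6, 1, 5, 2
Rank sleep: 5, 4, 1, 6, 3, 2
d = rank(screen) − rank(sleep): -1, -1, 5, -5, 2, 0; Σd² = 56
ρ = 1 − 6Σd² / [n(n²−1)] = 1 − 6×56 / (6×35) = 1 − 336/210 ≈ -0.600

-0.600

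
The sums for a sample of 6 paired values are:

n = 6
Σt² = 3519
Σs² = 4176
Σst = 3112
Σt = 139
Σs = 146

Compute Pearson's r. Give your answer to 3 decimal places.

r = (nΣst − ΣsΣt) / √[(nΣs² − (Σs)²)(nΣt² − (Σt)²)]
Numerator: 6×3112 − 146×139 = -1622
Denominator: √[(25056 − 21316)(21114 − 19321)] = √[3740 × 1793] = 2589.5598
r = -1622 / 2589.5598 ≈ -0.626

-0.626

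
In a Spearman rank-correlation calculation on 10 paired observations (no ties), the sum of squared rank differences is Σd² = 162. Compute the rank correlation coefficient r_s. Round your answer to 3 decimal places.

ρ = 1 − 6Σd² / [n(n²−1)] = 1 − 6×162 / (10×99)
  = 1 − 972/990 = 1 − 0.9818 ≈ 0.018

0.018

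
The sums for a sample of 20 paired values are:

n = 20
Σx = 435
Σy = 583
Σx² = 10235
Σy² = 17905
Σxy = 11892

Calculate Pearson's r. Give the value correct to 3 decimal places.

-0.939

r = (nΣxy − ΣxΣy) / √[(nΣx² − (Σx)²)(nΣy² − (Σy)²)]
Numerator: 20×11892 − 435×583 = -15765
Denominator: √[(204700 − 189225)(358100 − 339889)] = √[15475 × 18211] = 16787.3531
r = -15765 / 16787.3531 ≈ -0.939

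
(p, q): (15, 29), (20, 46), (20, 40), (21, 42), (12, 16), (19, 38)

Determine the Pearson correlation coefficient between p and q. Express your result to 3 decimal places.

0.968

n = 6, Σp = 107, Σq = 211, Σp² = 1971, Σq² = 8021, Σpq = 3951
nΣpq − ΣpΣq = 23706 − 22577 = 1129
nΣp² − (Σp)² = 11826 − 11449 = 377; nΣq² − (Σq)² = 48126 − 44521 = 3605
r = 1129 / √(377 × 3605) = 1129 / 1165.7980 ≈ 0.968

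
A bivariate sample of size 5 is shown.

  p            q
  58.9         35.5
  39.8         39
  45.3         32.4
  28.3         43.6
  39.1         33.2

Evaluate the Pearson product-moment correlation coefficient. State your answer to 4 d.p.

-0.6029

n = 5, Σp = 211.4, Σq = 183.7, Σp² = 9435.04, Σq² = 6834.21, Σpq = 7642.87
nΣpq − ΣpΣq = 38214.35 − 38834.18 = -619.83
nΣp² − (Σp)² = 47175.2 − 44689.96 = 2485.24; nΣq² − (Σq)² = 34171.05 − 33745.69 = 425.36
r = -619.83 / √(2485.24 × 425.36) = -619.83 / 1028.1642 ≈ -0.6029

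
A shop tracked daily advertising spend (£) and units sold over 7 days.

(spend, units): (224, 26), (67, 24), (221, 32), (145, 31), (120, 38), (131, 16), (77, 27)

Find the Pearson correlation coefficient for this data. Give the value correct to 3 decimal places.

n = 7, Σx = 985, Σy = 194, Σx² = 162021, Σy² = 5666, Σxy = 27734
nΣxy − ΣxΣy = 194138 − 191090 = 3048
nΣx² − (Σx)² = 1134147 − 970225 = 163922; nΣy² − (Σy)² = 39662 − 37636 = 2026
r = 3048 / √(163922 × 2026) = 3048 / 18223.7749 ≈ 0.167

0.167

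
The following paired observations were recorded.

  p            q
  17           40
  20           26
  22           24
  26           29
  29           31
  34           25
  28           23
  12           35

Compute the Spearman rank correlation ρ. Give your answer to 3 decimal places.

Rank p: 2, 3, 4, 5, 7, 8, 6, 1
Rank q: 8, 4, 2, 5, 6, 3, 1, 7
d = rank(p) − rank(q): -6, -1, 2, 0, 1, 5, 5, -6; Σd² = 128
ρ = 1 − 6Σd² / [n(n²−1)] = 1 − 6×128 / (8×63) = 1 − 768/504 ≈ -0.524

-0.524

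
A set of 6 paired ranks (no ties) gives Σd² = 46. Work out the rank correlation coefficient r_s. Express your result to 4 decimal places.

ρ = 1 − 6Σd² / [n(n²−1)] = 1 − 6×46 / (6×35)
  = 1 − 276/210 = 1 − 1.31429 ≈ -0.3143

-0.3143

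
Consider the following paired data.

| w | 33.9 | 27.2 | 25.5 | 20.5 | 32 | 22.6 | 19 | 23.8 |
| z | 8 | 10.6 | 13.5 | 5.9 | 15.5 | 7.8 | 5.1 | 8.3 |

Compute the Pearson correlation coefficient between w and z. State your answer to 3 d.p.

n = 8, Σw = 204.5, Σz = 74.7, Σw² = 5421.75, Σz² = 789.41, Σwz = 1991.44
nΣwz − ΣwΣz = 15931.52 − 15276.15 = 655.37
nΣw² − (Σw)² = 43374 − 41820.25 = 1553.75; nΣz² − (Σz)² = 6315.28 − 5580.09 = 735.19
r = 655.37 / √(1553.75 × 735.19) = 655.37 / 1068.7850 ≈ 0.613

0.613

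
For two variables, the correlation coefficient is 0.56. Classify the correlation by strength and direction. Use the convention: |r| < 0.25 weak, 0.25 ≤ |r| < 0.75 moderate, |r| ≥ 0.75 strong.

moderate positive

r = 0.56 > 0 so the relationship is positive.
|r| = 0.56, which falls in the moderate range.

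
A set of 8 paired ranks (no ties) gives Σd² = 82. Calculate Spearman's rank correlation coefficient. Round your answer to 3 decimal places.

0.024

ρ = 1 − 6Σd² / [n(n²−1)] = 1 − 6×82 / (8×63)
  = 1 − 492/504 = 1 − 0.9762 ≈ 0.024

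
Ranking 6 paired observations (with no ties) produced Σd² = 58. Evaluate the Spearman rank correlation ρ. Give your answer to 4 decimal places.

-0.6571

ρ = 1 − 6Σd² / [n(n²−1)] = 1 − 6×58 / (6×35)
  = 1 − 348/210 = 1 − 1.65714 ≈ -0.6571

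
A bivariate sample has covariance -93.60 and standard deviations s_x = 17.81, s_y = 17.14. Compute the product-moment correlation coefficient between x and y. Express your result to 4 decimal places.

-0.3066

r = Cov(x,y) / (s_x · s_y) = -93.60 / (17.81 × 17.14)
  = -93.60 / 305.2634 ≈ -0.3066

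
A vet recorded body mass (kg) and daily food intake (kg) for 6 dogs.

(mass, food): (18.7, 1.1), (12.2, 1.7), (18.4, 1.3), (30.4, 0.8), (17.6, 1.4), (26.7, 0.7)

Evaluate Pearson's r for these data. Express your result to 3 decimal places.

n = 6, Σx = 124, Σy = 7, Σx² = 2783.9, Σy² = 8.88, Σxy = 132.88
nΣxy − ΣxΣy = 797.28 − 868 = -70.72
nΣx² − (Σx)² = 16703.4 − 15376 = 1327.4; nΣy² − (Σy)² = 53.28 − 49 = 4.28
r = -70.72 / √(1327.4 × 4.28) = -70.72 / 75.3742 ≈ -0.938

-0.938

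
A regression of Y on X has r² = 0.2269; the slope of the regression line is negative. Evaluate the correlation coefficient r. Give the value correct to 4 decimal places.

-0.4763

|r| = √0.2269 = 0.4763
The association is negative, so r = −0.4763.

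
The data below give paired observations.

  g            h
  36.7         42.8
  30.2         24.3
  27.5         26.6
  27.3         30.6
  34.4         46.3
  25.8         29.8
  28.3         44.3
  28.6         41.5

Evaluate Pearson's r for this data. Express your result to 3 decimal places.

0.560

n = 8, Σg = 238.8, Σh = 286.2, Σg² = 7228.32, Σh² = 10782.72, Σgh = 8673.65
nΣgh − ΣgΣh = 69389.2 − 68344.56 = 1044.64
nΣg² − (Σg)² = 57826.56 − 57025.44 = 801.12; nΣh² − (Σh)² = 86261.76 − 81910.44 = 4351.32
r = 1044.64 / √(801.12 × 4351.32) = 1044.64 / 1867.0644 ≈ 0.560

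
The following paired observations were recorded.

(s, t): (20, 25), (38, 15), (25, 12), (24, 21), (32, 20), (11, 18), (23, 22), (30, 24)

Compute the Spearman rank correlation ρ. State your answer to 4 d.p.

-0.3333

Rank s: 2, 8, 5, 4, 7, 1, 3, 6
Rank t: 8, 2, 1, 5, 4, 3, 6, 7
d = rank(s) − rank(t): -6, 6, 4, -1, 3, -2, -3, -1; Σd² = 112
ρ = 1 − 6Σd² / [n(n²−1)] = 1 − 6×112 / (8×63) = 1 − 672/504 ≈ -0.3333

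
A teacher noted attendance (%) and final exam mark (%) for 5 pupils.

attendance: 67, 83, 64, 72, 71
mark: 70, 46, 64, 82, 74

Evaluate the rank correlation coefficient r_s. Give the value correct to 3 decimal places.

0.000

Rank attendance: 2, 5, 1, 4, 3
Rank mark: 3, 1, 2, 5, 4
d = rank(attendance) − rank(mark): -1, 4, -1, -1, -1; Σd² = 20
ρ = 1 − 6Σd² / [n(n²−1)] = 1 − 6×20 / (5×24) = 1 − 120/120 ≈ 0.000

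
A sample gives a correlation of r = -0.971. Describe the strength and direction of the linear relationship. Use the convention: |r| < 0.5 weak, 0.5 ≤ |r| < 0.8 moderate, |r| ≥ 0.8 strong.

strong negative

r = -0.971 < 0 so the relationship is negative.
|r| = 0.971, which falls in the strong range.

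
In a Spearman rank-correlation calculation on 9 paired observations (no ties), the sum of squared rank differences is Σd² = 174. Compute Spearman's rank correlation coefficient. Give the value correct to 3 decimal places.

-0.450

ρ = 1 − 6Σd² / [n(n²−1)] = 1 − 6×174 / (9×80)
  = 1 − 1044/720 = 1 − 1.4500 ≈ -0.450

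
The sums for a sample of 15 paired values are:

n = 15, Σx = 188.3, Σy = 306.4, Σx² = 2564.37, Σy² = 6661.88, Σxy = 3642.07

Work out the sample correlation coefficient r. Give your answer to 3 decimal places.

r = (nΣxy − ΣxΣy) / √[(nΣx² − (Σx)²)(nΣy² − (Σy)²)]
Numerator: 15×3642.07 − 188.3×306.4 = -3064.07
Denominator: √[(38465.55 − 35456.89)(99928.2 − 93880.96)] = √[3008.66 × 6047.24] = 4265.4530
r = -3064.07 / 4265.4530 ≈ -0.718

-0.718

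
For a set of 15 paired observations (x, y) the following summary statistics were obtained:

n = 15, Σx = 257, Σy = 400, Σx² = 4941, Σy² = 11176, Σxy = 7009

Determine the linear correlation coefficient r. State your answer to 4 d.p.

0.2974

r = (nΣxy − ΣxΣy) / √[(nΣx² − (Σx)²)(nΣy² − (Σy)²)]
Numerator: 15×7009 − 257×400 = 2335
Denominator: √[(74115 − 66049)(167640 − 160000)] = √[8066 × 7640] = 7850.1108
r = 2335 / 7850.1108 ≈ 0.2974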